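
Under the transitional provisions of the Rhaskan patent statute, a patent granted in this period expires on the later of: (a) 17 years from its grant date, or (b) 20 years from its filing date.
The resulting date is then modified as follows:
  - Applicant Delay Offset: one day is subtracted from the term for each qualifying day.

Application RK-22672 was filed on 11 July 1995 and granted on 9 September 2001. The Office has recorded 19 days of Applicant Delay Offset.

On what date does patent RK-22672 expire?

August 21, 2018

(a) grant + 17 years → 9 September 2018.
(b) filing + 20 years → 11 July 2015.
Later of the two: 9 September 2018.
Applicant Delay Offset: −19 days → 21 August 2018.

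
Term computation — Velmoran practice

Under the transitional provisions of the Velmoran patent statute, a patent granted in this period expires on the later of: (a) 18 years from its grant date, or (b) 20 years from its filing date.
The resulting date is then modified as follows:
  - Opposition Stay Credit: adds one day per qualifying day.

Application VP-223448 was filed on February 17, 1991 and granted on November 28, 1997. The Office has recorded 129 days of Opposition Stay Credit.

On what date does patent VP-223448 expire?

(a) grant + 18 years → 28 November 2015.
(b) filing + 20 years → 17 February 2011.
Later of the two: 28 November 2015.
Opposition Stay Credit: +129 days → 5 April 2016.

April 5, 2016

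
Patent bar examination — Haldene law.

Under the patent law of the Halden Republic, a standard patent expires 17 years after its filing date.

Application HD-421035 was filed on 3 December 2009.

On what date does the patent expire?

Filing date + 17 years → 3 December 2026.

2026-12-03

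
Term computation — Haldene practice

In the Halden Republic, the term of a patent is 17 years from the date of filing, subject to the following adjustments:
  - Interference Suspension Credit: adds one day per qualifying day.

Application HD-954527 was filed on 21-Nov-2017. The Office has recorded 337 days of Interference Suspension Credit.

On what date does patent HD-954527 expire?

Base term: filing date + 17 years → 21 November 2034.
Interference Suspension Credit: +337 days → 24 October 2035.

October 24, 2035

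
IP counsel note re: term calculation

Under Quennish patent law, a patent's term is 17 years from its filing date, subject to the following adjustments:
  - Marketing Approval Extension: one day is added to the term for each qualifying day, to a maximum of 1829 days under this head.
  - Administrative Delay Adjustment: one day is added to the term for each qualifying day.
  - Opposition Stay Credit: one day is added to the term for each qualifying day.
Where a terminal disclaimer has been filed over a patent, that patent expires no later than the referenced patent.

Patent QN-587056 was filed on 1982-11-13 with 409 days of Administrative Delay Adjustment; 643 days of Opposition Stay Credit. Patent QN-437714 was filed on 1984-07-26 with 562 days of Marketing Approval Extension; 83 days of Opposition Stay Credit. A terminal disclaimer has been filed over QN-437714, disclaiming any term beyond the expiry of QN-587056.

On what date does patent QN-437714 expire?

Natural term of QN-437714:
  Base: filing + 17 years → 26 July 2001.
  Marketing Approval Extension: 562 days (within the 1829-day cap) → +562 days → 8 February 2003.
  Opposition Stay Credit: +83 days → 2 May 2003.
Expiry of referenced patent QN-587056:
  Base: filing + 17 years → 13 November 1999.
  Administrative Delay Adjustment: +409 days → 26 December 2000.
  Opposition Stay Credit: +643 days → 30 September 2002.
Terminal disclaimer: QN-437714 expires on the earlier of 2 May 2003 and 30 September 2002.

2002-09-30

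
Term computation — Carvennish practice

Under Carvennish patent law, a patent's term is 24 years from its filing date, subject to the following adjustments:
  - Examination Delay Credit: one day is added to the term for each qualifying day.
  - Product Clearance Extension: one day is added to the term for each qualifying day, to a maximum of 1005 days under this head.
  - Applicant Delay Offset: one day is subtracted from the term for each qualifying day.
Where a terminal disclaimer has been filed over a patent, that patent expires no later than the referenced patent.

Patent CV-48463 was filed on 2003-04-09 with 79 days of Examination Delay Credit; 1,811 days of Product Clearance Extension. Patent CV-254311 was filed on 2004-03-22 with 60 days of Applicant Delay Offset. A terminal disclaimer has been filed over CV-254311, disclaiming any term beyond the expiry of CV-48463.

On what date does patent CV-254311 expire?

2028-01-22

Natural term of CV-254311:
  Base: filing + 24 years → 22 March 2028.
  Applicant Delay Offset: −60 days → 22 January 2028.
Expiry of referenced patent CV-48463:
  Base: filing + 24 years → 9 April 2027.
  Examination Delay Credit: +79 days → 27 June 2027.
  Product Clearance Extension: 1811 days claimed exceeds the 1005-day cap, so +1005 days → 28 March 2030.
Terminal disclaimer: CV-254311 expires on the earlier of 22 January 2028 and 28 March 2030.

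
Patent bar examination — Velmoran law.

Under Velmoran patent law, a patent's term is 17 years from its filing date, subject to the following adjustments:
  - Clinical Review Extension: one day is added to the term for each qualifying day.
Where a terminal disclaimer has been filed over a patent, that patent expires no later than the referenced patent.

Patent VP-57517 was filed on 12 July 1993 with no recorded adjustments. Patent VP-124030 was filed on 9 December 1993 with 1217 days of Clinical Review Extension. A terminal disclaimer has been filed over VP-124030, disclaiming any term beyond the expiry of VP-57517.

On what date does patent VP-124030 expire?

Natural term of VP-124030:
  Base: filing + 17 years → 9 December 2010.
  Clinical Review Extension: +1217 days → 9 April 2014.
Expiry of referenced patent VP-57517:
  Base: filing + 17 years → 12 July 2010.
Terminal disclaimer: VP-124030 expires on the earlier of 9 April 2014 and 12 July 2010.

2010-07-12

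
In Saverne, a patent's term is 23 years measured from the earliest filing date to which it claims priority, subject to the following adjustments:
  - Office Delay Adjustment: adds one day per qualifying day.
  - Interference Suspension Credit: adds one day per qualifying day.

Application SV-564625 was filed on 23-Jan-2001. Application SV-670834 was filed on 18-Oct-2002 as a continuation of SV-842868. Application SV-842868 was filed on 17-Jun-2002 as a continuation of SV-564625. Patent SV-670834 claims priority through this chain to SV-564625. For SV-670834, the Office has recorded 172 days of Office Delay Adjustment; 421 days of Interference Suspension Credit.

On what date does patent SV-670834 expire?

September 7, 2025

Earliest priority filing: 23 January 2001.
Base term: 23 January 2001 + 23 years → 23 January 2024.
Office Delay Adjustment: +172 days → 13 July 2024.
Interference Suspension Credit: +421 days → 7 September 2025.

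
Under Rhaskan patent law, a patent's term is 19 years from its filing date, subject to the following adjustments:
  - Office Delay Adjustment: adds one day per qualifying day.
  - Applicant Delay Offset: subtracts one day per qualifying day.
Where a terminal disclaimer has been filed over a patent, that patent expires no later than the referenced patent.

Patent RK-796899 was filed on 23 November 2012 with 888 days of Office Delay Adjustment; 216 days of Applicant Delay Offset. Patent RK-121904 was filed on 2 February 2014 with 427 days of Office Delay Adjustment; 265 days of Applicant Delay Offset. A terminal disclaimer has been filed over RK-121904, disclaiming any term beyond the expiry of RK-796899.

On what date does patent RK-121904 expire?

2033-07-14

Natural term of RK-121904:
  Base: filing + 19 years → 2 February 2033.
  Office Delay Adjustment: +427 days → 5 April 2034.
  Applicant Delay Offset: −265 days → 14 July 2033.
Expiry of referenced patent RK-796899:
  Base: filing + 19 years → 23 November 2031.
  Office Delay Adjustment: +888 days → 29 April 2034.
  Applicant Delay Offset: −216 days → 25 September 2033.
Terminal disclaimer: RK-121904 expires on the earlier of 14 July 2033 and 25 September 2033.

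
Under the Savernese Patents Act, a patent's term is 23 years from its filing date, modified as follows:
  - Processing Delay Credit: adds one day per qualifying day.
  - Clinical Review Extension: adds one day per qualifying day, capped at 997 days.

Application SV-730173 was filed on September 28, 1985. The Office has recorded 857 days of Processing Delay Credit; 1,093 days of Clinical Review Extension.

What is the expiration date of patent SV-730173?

Base term: filing date + 23 years → 28 September 2008.
Processing Delay Credit: +857 days → 2 February 2011.
Clinical Review Extension: 1093 days claimed exceeds the 997-day cap, so +997 days → 26 October 2013.

2013-10-26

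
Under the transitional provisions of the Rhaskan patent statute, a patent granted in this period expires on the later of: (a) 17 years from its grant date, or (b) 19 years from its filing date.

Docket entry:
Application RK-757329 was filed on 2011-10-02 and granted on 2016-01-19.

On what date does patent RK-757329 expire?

(a) grant + 17 years → 19 January 2033.
(b) filing + 19 years → 2 October 2030.
Later of the two: 19 January 2033.

2033-01-19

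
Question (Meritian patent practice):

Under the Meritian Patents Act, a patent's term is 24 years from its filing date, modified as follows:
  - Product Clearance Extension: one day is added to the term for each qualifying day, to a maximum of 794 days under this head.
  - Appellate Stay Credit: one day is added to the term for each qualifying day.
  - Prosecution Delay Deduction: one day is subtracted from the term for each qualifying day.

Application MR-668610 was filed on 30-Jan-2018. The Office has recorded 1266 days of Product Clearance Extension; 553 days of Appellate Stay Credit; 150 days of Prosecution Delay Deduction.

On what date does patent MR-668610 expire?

May 11, 2045

Base term: filing date + 24 years → 30 January 2042.
Product Clearance Extension: 1266 days claimed exceeds the 794-day cap, so +794 days → 3 April 2044.
Appellate Stay Credit: +553 days → 8 October 2045.
Prosecution Delay Deduction: −150 days → 11 May 2045.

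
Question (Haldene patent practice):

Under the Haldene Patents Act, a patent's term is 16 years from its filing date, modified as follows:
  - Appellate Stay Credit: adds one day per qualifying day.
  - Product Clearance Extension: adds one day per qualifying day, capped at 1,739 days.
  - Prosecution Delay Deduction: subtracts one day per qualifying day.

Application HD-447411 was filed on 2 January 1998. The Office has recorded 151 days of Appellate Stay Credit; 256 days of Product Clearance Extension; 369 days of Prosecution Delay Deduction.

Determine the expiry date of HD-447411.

Base term: filing date + 16 years → 2 January 2014.
Appellate Stay Credit: +151 days → 2 June 2014.
Product Clearance Extension: 256 days (within the 1739-day cap) → +256 days → 13 February 2015.
Prosecution Delay Deduction: −369 days → 9 February 2014.

February 9, 2014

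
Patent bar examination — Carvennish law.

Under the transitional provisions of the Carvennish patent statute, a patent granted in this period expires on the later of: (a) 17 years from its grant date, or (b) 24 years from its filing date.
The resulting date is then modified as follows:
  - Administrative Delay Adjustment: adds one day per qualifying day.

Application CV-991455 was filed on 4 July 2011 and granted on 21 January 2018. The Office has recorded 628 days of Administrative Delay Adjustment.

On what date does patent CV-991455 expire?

2037-03-23

(a) grant + 17 years → 21 January 2035.
(b) filing + 24 years → 4 July 2035.
Later of the two: 4 July 2035.
Administrative Delay Adjustment: +628 days → 23 March 2037.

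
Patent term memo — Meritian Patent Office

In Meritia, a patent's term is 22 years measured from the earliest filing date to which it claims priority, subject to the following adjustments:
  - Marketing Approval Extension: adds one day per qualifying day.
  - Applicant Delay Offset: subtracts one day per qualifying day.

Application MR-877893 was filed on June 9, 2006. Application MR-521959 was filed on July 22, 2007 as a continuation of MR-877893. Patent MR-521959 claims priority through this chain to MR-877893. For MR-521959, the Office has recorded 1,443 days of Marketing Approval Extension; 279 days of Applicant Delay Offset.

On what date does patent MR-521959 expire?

August 17, 2031

Earliest priority filing: 9 June 2006.
Base term: 9 June 2006 + 22 years → 9 June 2028.
Marketing Approval Extension: +1443 days → 22 May 2032.
Applicant Delay Offset: −279 days → 17 August 2031.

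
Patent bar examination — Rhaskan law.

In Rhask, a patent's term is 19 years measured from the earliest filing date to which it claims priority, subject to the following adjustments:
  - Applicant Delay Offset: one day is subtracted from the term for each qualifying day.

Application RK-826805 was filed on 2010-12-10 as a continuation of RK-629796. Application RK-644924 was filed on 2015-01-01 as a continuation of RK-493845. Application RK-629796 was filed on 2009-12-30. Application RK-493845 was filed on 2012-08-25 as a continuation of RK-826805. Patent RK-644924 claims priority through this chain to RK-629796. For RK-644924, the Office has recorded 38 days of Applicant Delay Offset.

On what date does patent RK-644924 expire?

November 22, 2028

Earliest priority filing: 30 December 2009.
Base term: 30 December 2009 + 19 years → 30 December 2028.
Applicant Delay Offset: −38 days → 22 November 2028.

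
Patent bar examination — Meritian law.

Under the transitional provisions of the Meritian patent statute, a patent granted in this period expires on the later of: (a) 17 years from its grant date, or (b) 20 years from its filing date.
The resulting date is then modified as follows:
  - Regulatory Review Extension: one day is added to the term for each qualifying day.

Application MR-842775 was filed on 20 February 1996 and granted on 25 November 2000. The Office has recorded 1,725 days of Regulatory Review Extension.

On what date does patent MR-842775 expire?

(a) grant + 17 years → 25 November 2017.
(b) filing + 20 years → 20 February 2016.
Later of the two: 25 November 2017.
Regulatory Review Extension: +1725 days → 16 August 2022.

August 16, 2022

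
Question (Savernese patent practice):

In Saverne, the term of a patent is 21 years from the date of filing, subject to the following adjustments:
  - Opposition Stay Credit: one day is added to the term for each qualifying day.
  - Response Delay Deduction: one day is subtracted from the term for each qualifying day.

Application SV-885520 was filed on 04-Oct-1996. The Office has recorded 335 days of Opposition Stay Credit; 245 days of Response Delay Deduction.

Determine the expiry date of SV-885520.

Base term: filing date + 21 years → 4 October 2017.
Opposition Stay Credit: +335 days → 4 September 2018.
Response Delay Deduction: −245 days → 2 January 2018.

January 2, 2018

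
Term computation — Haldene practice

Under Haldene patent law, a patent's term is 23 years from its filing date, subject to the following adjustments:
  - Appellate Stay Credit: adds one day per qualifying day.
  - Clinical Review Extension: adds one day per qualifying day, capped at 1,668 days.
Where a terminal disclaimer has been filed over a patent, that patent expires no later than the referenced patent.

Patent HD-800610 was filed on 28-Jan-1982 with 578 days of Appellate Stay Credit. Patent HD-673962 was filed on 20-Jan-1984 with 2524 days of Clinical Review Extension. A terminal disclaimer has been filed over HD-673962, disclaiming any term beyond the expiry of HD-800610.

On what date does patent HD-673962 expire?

2006-08-29

Natural term of HD-673962:
  Base: filing + 23 years → 20 January 2007.
  Clinical Review Extension: 2524 days claimed exceeds the 1668-day cap, so +1668 days → 15 August 2011.
Expiry of referenced patent HD-800610:
  Base: filing + 23 years → 28 January 2005.
  Appellate Stay Credit: +578 days → 29 August 2006.
Terminal disclaimer: HD-673962 expires on the earlier of 15 August 2011 and 29 August 2006.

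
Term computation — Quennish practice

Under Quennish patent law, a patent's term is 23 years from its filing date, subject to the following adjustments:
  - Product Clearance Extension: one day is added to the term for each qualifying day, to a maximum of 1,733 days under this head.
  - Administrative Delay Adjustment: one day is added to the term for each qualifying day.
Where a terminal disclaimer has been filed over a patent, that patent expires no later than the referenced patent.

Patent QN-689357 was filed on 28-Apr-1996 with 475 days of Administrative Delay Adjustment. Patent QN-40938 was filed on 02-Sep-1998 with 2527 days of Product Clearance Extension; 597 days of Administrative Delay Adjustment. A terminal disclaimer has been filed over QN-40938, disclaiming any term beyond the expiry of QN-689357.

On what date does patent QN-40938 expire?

Natural term of QN-40938:
  Base: filing + 23 years → 2 September 2021.
  Product Clearance Extension: 2527 days claimed exceeds the 1733-day cap, so +1733 days → 1 June 2026.
  Administrative Delay Adjustment: +597 days → 19 January 2028.
Expiry of referenced patent QN-689357:
  Base: filing + 23 years → 28 April 2019.
  Administrative Delay Adjustment: +475 days → 15 August 2020.
Terminal disclaimer: QN-40938 expires on the earlier of 19 January 2028 and 15 August 2020.

2020-08-15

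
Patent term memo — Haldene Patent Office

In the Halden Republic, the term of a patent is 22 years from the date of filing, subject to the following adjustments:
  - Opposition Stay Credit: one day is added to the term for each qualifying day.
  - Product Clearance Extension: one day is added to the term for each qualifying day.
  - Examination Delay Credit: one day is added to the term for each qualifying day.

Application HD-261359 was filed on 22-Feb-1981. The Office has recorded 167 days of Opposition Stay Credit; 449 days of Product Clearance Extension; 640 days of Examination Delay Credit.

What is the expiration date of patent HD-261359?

Base term: filing date + 22 years → 22 February 2003.
Opposition Stay Credit: +167 days → 8 August 2003.
Product Clearance Extension: +449 days → 30 October 2004.
Examination Delay Credit: +640 days → 1 August 2006.

August 1, 2006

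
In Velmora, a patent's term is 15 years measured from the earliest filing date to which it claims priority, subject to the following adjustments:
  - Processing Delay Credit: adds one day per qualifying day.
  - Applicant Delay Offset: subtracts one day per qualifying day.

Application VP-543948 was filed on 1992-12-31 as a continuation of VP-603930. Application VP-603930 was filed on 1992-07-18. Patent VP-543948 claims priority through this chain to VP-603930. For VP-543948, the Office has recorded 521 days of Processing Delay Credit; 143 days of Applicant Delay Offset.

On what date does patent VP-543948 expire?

Earliest priority filing: 18 July 1992.
Base term: 18 July 1992 + 15 years → 18 July 2007.
Processing Delay Credit: +521 days → 20 December 2008.
Applicant Delay Offset: −143 days → 30 July 2008.

July 30, 2008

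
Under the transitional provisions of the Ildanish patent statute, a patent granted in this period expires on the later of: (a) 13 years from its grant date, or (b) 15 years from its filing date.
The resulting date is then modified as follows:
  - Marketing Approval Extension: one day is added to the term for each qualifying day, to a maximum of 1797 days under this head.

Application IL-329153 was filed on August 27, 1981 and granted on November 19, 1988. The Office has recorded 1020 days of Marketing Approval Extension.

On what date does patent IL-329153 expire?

2004-09-04

(a) grant + 13 years → 19 November 2001.
(b) filing + 15 years → 27 August 1996.
Later of the two: 19 November 2001.
Marketing Approval Extension: 1020 days (within the 1797-day cap) → +1020 days → 4 September 2004.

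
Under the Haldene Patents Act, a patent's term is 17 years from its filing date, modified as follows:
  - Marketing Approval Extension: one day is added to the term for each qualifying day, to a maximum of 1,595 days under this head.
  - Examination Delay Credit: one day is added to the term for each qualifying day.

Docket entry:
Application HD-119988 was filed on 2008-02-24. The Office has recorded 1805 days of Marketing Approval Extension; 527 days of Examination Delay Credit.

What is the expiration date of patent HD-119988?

2030-12-17

Base term: filing date + 17 years → 24 February 2025.
Marketing Approval Extension: 1805 days claimed exceeds the 1595-day cap, so +1595 days → 8 July 2029.
Examination Delay Credit: +527 days → 17 December 2030.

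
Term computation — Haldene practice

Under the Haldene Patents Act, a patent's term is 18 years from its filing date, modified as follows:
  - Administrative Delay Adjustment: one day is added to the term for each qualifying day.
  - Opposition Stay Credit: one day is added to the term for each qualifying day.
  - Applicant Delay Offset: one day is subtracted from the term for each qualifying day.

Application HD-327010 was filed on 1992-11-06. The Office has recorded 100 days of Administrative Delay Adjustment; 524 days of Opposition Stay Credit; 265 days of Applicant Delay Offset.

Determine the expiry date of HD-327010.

October 31, 2011

Base term: filing date + 18 years → 6 November 2010.
Administrative Delay Adjustment: +100 days → 14 February 2011.
Opposition Stay Credit: +524 days → 22 July 2012.
Applicant Delay Offset: −265 days → 31 October 2011.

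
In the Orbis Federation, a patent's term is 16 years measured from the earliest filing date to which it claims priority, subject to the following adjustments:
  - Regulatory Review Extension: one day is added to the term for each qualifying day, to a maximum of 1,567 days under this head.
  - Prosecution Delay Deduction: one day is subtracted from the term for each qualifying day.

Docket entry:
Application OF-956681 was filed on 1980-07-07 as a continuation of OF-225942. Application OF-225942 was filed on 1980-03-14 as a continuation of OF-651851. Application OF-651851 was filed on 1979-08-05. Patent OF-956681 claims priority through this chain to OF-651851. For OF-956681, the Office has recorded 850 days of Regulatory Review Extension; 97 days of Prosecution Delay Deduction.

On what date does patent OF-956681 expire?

August 27, 1997

Earliest priority filing: 5 August 1979.
Base term: 5 August 1979 + 16 years → 5 August 1995.
Regulatory Review Extension: 850 days (within the 1567-day cap) → +850 days → 2 December 1997.
Prosecution Delay Deduction: −97 days → 27 August 1997.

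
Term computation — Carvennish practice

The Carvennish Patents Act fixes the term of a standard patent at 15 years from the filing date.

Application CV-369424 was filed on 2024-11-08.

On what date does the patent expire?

November 8, 2039

Filing date + 15 years → 8 November 2039.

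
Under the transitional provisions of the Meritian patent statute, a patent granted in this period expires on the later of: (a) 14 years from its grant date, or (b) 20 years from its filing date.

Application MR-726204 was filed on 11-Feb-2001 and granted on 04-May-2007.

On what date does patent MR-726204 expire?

May 4, 2021

(a) grant + 14 years → 4 May 2021.
(b) filing + 20 years → 11 February 2021.
Later of the two: 4 May 2021.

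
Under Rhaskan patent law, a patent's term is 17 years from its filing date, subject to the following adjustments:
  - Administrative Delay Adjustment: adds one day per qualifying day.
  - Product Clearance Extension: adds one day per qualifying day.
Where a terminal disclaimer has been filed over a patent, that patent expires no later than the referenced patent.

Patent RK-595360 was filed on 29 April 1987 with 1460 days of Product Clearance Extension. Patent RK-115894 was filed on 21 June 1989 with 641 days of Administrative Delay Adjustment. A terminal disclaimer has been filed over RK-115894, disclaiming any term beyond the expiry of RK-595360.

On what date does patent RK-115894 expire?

2008-03-23

Natural term of RK-115894:
  Base: filing + 17 years → 21 June 2006.
  Administrative Delay Adjustment: +641 days → 23 March 2008.
Expiry of referenced patent RK-595360:
  Base: filing + 17 years → 29 April 2004.
  Product Clearance Extension: +1460 days → 28 April 2008.
Terminal disclaimer: RK-115894 expires on the earlier of 23 March 2008 and 28 April 2008.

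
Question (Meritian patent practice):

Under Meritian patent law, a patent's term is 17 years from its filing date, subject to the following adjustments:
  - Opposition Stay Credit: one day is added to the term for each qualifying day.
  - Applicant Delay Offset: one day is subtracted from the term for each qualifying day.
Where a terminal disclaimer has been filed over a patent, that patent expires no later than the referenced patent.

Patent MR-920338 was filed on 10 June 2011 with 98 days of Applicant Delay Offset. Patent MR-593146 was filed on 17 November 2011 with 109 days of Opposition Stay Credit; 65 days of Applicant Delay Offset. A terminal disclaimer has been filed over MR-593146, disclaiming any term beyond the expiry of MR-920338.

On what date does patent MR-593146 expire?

Natural term of MR-593146:
  Base: filing + 17 years → 17 November 2028.
  Opposition Stay Credit: +109 days → 6 March 2029.
  Applicant Delay Offset: −65 days → 31 December 2028.
Expiry of referenced patent MR-920338:
  Base: filing + 17 years → 10 June 2028.
  Applicant Delay Offset: −98 days → 4 March 2028.
Terminal disclaimer: MR-593146 expires on the earlier of 31 December 2028 and 4 March 2028.

March 4, 2028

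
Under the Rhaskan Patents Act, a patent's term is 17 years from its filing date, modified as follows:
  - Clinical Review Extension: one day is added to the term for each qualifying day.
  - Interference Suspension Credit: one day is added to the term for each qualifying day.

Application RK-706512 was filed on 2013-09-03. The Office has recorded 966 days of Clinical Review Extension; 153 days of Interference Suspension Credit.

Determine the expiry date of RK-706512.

2033-09-26

Base term: filing date + 17 years → 3 September 2030.
Clinical Review Extension: +966 days → 26 April 2033.
Interference Suspension Credit: +153 days → 26 September 2033.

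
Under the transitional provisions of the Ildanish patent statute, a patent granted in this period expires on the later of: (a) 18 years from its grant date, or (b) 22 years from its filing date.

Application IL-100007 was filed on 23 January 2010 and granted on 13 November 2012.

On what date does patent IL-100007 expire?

January 23, 2032

(a) grant + 18 years → 13 November 2030.
(b) filing + 22 years → 23 January 2032.
Later of the two: 23 January 2032.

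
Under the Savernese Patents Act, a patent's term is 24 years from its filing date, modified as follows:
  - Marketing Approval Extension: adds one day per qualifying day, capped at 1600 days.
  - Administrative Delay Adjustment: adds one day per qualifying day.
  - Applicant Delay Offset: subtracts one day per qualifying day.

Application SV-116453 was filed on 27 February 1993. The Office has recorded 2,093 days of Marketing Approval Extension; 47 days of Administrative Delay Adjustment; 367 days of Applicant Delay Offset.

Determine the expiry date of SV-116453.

Base term: filing date + 24 years → 27 February 2017.
Marketing Approval Extension: 2093 days claimed exceeds the 1600-day cap, so +1600 days → 16 July 2021.
Administrative Delay Adjustment: +47 days → 1 September 2021.
Applicant Delay Offset: −367 days → 30 August 2020.

August 30, 2020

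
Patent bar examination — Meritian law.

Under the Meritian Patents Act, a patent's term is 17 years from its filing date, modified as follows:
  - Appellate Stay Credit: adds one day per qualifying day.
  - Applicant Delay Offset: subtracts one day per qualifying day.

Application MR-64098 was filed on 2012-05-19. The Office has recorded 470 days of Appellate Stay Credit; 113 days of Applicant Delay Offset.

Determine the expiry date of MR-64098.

Base term: filing date + 17 years → 19 May 2029.
Appellate Stay Credit: +470 days → 1 September 2030.
Applicant Delay Offset: −113 days → 11 May 2030.

May 11, 2030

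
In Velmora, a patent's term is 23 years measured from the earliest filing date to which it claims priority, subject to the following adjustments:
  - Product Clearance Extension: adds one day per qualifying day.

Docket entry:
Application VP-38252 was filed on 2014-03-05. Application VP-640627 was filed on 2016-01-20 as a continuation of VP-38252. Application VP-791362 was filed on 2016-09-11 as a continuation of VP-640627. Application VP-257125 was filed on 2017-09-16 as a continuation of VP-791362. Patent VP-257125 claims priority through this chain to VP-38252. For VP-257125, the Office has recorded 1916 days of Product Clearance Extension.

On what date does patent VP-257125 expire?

Earliest priority filing: 5 March 2014.
Base term: 5 March 2014 + 23 years → 5 March 2037.
Product Clearance Extension: +1916 days → 3 June 2042.

June 3, 2042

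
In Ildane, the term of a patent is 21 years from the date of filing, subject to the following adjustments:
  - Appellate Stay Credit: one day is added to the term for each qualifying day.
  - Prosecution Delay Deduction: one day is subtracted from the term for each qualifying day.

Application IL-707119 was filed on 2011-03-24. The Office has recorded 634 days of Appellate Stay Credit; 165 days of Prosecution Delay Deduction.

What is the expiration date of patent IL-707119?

July 6, 2033

Base term: filing date + 21 years → 24 March 2032.
Appellate Stay Credit: +634 days → 18 December 2033.
Prosecution Delay Deduction: −165 days → 6 July 2033.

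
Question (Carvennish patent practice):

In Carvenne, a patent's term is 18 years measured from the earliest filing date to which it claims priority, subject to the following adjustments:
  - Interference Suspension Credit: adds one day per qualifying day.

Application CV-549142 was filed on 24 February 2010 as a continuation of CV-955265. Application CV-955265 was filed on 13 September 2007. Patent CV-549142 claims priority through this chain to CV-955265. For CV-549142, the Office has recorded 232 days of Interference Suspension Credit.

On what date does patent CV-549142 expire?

2026-05-03

Earliest priority filing: 13 September 2007.
Base term: 13 September 2007 + 18 years → 13 September 2025.
Interference Suspension Credit: +232 days → 3 May 2026.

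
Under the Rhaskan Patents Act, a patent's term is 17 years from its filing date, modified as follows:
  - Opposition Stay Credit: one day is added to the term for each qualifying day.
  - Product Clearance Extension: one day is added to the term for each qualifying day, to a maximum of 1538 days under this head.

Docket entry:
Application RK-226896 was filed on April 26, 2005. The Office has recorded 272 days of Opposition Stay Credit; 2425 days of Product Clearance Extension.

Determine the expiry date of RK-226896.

April 10, 2027

Base term: filing date + 17 years → 26 April 2022.
Opposition Stay Credit: +272 days → 23 January 2023.
Product Clearance Extension: 2425 days claimed exceeds the 1538-day cap, so +1538 days → 10 April 2027.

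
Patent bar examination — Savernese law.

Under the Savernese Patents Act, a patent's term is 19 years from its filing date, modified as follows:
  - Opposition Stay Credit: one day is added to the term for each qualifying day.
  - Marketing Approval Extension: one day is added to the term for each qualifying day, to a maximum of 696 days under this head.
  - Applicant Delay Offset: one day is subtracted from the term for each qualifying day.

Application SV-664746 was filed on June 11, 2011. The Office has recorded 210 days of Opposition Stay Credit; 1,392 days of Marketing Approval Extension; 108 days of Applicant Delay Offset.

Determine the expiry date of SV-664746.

2032-08-17

Base term: filing date + 19 years → 11 June 2030.
Opposition Stay Credit: +210 days → 7 January 2031.
Marketing Approval Extension: 1392 days claimed exceeds the 696-day cap, so +696 days → 3 December 2032.
Applicant Delay Offset: −108 days → 17 August 2032.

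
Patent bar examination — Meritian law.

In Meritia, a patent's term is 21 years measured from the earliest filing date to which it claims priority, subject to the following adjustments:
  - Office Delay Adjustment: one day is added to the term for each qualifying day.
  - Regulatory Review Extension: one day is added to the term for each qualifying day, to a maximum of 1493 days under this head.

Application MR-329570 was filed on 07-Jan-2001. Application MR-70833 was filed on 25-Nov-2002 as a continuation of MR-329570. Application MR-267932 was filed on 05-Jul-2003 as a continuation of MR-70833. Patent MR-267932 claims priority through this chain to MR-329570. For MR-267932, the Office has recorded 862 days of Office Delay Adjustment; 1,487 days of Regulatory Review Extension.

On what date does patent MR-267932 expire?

Earliest priority filing: 7 January 2001.
Base term: 7 January 2001 + 21 years → 7 January 2022.
Office Delay Adjustment: +862 days → 18 May 2024.
Regulatory Review Extension: 1487 days (within the 1493-day cap) → +1487 days → 13 June 2028.

June 13, 2028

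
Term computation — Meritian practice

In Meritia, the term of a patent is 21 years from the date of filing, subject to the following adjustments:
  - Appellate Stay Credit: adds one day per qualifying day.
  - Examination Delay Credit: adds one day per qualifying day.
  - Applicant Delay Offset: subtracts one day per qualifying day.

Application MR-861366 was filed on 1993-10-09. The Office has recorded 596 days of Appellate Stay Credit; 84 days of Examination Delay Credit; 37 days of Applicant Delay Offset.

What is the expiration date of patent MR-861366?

July 13, 2016

Base term: filing date + 21 years → 9 October 2014.
Appellate Stay Credit: +596 days → 27 May 2016.
Examination Delay Credit: +84 days → 19 August 2016.
Applicant Delay Offset: −37 days → 13 July 2016.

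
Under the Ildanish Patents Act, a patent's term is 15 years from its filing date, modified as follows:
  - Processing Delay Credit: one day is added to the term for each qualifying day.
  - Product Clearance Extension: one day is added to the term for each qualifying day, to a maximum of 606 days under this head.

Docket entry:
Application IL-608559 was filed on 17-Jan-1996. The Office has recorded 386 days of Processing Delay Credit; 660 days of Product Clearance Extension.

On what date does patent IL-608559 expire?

Base term: filing date + 15 years → 17 January 2011.
Processing Delay Credit: +386 days → 7 February 2012.
Product Clearance Extension: 660 days claimed exceeds the 606-day cap, so +606 days → 5 October 2013.

October 5, 2013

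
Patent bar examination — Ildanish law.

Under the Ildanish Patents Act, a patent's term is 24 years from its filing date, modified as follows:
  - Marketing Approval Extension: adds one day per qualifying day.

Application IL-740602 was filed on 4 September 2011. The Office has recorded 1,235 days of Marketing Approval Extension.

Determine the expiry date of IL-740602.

Base term: filing date + 24 years → 4 September 2035.
Marketing Approval Extension: +1235 days → 21 January 2039.

2039-01-21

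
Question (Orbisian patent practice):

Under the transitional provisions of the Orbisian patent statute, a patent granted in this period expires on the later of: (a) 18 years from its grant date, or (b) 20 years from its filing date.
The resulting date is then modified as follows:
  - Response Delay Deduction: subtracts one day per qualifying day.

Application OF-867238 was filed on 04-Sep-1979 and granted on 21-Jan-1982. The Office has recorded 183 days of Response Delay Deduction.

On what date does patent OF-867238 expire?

(a) grant + 18 years → 21 January 2000.
(b) filing + 20 years → 4 September 1999.
Later of the two: 21 January 2000.
Response Delay Deduction: −183 days → 22 July 1999.

1999-07-22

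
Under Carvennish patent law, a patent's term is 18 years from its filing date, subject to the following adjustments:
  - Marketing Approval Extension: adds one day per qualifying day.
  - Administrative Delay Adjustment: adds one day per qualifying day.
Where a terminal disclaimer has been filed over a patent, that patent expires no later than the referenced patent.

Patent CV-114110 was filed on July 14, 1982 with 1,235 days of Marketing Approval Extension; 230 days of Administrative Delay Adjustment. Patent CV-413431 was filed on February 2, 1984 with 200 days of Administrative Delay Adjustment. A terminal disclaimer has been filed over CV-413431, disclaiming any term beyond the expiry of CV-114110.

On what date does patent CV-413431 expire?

Natural term of CV-413431:
  Base: filing + 18 years → 2 February 2002.
  Administrative Delay Adjustment: +200 days → 21 August 2002.
Expiry of referenced patent CV-114110:
  Base: filing + 18 years → 14 July 2000.
  Marketing Approval Extension: +1235 days → 1 December 2003.
  Administrative Delay Adjustment: +230 days → 18 July 2004.
Terminal disclaimer: CV-413431 expires on the earlier of 21 August 2002 and 18 July 2004.

August 21, 2002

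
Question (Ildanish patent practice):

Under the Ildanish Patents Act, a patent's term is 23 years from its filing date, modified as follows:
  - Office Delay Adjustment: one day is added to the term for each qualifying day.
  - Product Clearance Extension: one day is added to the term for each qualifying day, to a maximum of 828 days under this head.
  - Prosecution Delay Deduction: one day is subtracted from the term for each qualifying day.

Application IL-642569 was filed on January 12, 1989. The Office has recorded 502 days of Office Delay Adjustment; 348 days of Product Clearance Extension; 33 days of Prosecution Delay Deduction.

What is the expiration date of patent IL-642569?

April 8, 2014

Base term: filing date + 23 years → 12 January 2012.
Office Delay Adjustment: +502 days → 28 May 2013.
Product Clearance Extension: 348 days (within the 828-day cap) → +348 days → 11 May 2014.
Prosecution Delay Deduction: −33 days → 8 April 2014.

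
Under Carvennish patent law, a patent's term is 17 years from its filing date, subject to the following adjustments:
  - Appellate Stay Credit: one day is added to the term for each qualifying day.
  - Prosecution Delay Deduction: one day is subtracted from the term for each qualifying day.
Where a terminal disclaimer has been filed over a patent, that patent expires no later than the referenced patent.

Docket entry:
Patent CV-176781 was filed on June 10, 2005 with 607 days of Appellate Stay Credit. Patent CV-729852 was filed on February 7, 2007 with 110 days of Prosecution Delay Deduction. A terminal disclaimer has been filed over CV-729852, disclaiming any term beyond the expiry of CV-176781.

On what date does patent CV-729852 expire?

Natural term of CV-729852:
  Base: filing + 17 years → 7 February 2024.
  Prosecution Delay Deduction: −110 days → 20 October 2023.
Expiry of referenced patent CV-176781:
  Base: filing + 17 years → 10 June 2022.
  Appellate Stay Credit: +607 days → 7 February 2024.
Terminal disclaimer: CV-729852 expires on the earlier of 20 October 2023 and 7 February 2024.

October 20, 2023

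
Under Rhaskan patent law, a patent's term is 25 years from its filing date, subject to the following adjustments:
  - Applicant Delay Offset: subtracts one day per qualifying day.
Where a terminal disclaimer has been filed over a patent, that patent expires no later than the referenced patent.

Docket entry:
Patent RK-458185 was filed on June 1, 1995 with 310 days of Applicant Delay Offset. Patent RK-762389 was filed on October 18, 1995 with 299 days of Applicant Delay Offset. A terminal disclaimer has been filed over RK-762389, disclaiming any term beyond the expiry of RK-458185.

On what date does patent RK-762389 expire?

Natural term of RK-762389:
  Base: filing + 25 years → 18 October 2020.
  Applicant Delay Offset: −299 days → 24 December 2019.
Expiry of referenced patent RK-458185:
  Base: filing + 25 years → 1 June 2020.
  Applicant Delay Offset: −310 days → 27 July 2019.
Terminal disclaimer: RK-762389 expires on the earlier of 24 December 2019 and 27 July 2019.

July 27, 2019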